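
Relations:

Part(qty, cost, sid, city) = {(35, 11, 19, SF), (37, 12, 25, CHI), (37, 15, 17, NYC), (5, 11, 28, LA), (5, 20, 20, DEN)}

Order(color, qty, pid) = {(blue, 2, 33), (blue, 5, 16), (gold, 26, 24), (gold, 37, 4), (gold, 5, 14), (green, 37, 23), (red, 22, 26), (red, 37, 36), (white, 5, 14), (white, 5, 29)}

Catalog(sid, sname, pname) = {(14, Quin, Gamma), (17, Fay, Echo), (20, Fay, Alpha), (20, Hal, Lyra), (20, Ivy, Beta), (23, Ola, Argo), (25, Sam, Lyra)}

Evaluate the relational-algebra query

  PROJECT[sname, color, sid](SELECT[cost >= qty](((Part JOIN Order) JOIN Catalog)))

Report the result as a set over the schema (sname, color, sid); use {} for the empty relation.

{(Fay, blue, 20), (Fay, gold, 20), (Fay, white, 20), (Hal, blue, 20), (Hal, gold, 20), (Hal, white, 20), (Ivy, blue, 20), (Ivy, gold, 20), (Ivy, white, 20)}

Joining Part and Order on qty yields {(37, 12, 25, CHI, gold, 4), (37, 12, 25, CHI, green, 23), (37, 12, 25, CHI, red, 36), (37, 15, 17, NYC, gold, 4), (37, 15, 17, NYC, green, 23), (37, 15, 17, NYC, red, 36), (5, 11, 28, LA, blue, 16), (5, 11, 28, LA, gold, 14), (5, 11, 28, LA, white, 14), (5, 11, 28, LA, white, 29), (5, 20, 20, DEN, blue, 16), (5, 20, 20, DEN, gold, 14), (5, 20, 20, DEN, white, 14), (5, 20, 20, DEN, white, 29)}.
Joining (Part JOIN Order) and Catalog on sid yields {(37, 12, 25, CHI, gold, 4, Sam, Lyra), (37, 12, 25, CHI, green, 23, Sam, Lyra), (37, 12, 25, CHI, red, 36, Sam, Lyra), (37, 15, 17, NYC, gold, 4, Fay, Echo), (37, 15, 17, NYC, green, 23, Fay, Echo), (37, 15, 17, NYC, red, 36, Fay, Echo), (5, 20, 20, DEN, blue, 16, Fay, Alpha), (5, 20, 20, DEN, blue, 16, Hal, Lyra), (5, 20, 20, DEN, blue, 16, Ivy, Beta), (5, 20, 20, DEN, gold, 14, Fay, Alpha), (5, 20, 20, DEN, gold, 14, Hal, Lyra), (5, 20, 20, DEN, gold, 14, Ivy, Beta), (5, 20, 20, DEN, white, 14, Fay, Alpha), (5, 20, 20, DEN, white, 14, Hal, Lyra), (5, 20, 20, DEN, white, 14, Ivy, Beta), (5, 20, 20, DEN, white, 29, Fay, Alpha), (5, 20, 20, DEN, white, 29, Hal, Lyra), (5, 20, 20, DEN, white, 29, Ivy, Beta)}.
Apply σ_{cost >= qty}; surviving tuples: {(5, 20, 20, DEN, blue, 16, Fay, Alpha), (5, 20, 20, DEN, blue, 16, Hal, Lyra), (5, 20, 20, DEN, blue, 16, Ivy, Beta), (5, 20, 20, DEN, gold, 14, Fay, Alpha), (5, 20, 20, DEN, gold, 14, Hal, Lyra), (5, 20, 20, DEN, gold, 14, Ivy, Beta), (5, 20, 20, DEN, white, 14, Fay, Alpha), (5, 20, 20, DEN, white, 14, Hal, Lyra), (5, 20, 20, DEN, white, 14, Ivy, Beta), (5, 20, 20, DEN, white, 29, Fay, Alpha), (5, 20, 20, DEN, white, 29, Hal, Lyra), (5, 20, 20, DEN, white, 29, Ivy, Beta)}
π_{sname, color, sid} gives {(Fay, blue, 20), (Fay, gold, 20), (Fay, white, 20), (Hal, blue, 20), (Hal, gold, 20), (Hal, white, 20), (Ivy, blue, 20), (Ivy, gold, 20), (Ivy, white, 20)} (3 duplicate(s) eliminated).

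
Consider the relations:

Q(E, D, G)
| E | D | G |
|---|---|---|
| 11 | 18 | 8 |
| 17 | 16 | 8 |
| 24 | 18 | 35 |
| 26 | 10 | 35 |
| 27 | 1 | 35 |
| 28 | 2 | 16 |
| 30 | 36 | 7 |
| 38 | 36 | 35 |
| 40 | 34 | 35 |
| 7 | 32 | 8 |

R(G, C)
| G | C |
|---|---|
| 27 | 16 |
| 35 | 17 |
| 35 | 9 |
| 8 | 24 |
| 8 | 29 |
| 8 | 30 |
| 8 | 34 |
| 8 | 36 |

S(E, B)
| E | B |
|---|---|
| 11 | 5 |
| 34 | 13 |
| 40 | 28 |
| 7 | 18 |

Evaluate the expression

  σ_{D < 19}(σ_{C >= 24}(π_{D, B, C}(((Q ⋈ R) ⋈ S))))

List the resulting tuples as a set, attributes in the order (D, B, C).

Q ⋈ R (natural join on G): {(11, 18, 8, 24), (11, 18, 8, 29), (11, 18, 8, 30), (11, 18, 8, 34), (11, 18, 8, 36), (17, 16, 8, 24), (17, 16, 8, 29), (17, 16, 8, 30), (17, 16, 8, 34), (17, 16, 8, 36), (24, 18, 35, 17), (24, 18, 35, 9), (26, 10, 35, 17), (26, 10, 35, 9), (27, 1, 35, 17), (27, 1, 35, 9), (38, 36, 35, 17), (38, 36, 35, 9), (40, 34, 35, 17), (40, 34, 35, 9), (7, 32, 8, 24), (7, 32, 8, 29), (7, 32, 8, 30), (7, 32, 8, 34), (7, 32, 8, 36)}
(Q ⋈ R) ⋈ S (natural join on E): {(11, 18, 8, 24, 5), (11, 18, 8, 29, 5), (11, 18, 8, 30, 5), (11, 18, 8, 34, 5), (11, 18, 8, 36, 5), (40, 34, 35, 17, 28), (40, 34, 35, 9, 28), (7, 32, 8, 24, 18), (7, 32, 8, 29, 18), (7, 32, 8, 30, 18), (7, 32, 8, 34, 18), (7, 32, 8, 36, 18)}
Keep only column(s) D, B, C: {(18, 5, 24), (18, 5, 29), (18, 5, 30), (18, 5, 34), (18, 5, 36), (32, 18, 24), (32, 18, 29), (32, 18, 30), (32, 18, 34), (32, 18, 36), (34, 28, 17), (34, 28, 9)}
Filtering on C >= 24 leaves {(18, 5, 24), (18, 5, 29), (18, 5, 30), (18, 5, 34), (18, 5, 36), (32, 18, 24), (32, 18, 29), (32, 18, 30), (32, 18, 34), (32, 18, 36)}.
Filtering on D < 19 leaves {(18, 5, 24), (18, 5, 29), (18, 5, 30), (18, 5, 34), (18, 5, 36)}.

{(18, 5, 24), (18, 5, 29), (18, 5, 30), (18, 5, 34), (18, 5, 36)}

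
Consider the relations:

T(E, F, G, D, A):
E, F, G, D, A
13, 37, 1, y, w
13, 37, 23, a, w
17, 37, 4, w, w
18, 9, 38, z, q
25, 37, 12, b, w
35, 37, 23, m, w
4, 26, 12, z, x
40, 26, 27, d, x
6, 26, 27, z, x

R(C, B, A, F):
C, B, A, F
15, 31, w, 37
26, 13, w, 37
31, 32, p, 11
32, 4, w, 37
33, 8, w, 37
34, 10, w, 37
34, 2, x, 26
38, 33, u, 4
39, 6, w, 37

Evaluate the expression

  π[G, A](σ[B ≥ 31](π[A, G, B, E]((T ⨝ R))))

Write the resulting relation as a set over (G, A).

Joining T and R on F, A yields {(13, 37, 1, y, w, 15, 31), (13, 37, 1, y, w, 26, 13), (13, 37, 1, y, w, 32, 4), (13, 37, 1, y, w, 33, 8), (13, 37, 1, y, w, 34, 10), (13, 37, 1, y, w, 39, 6), (13, 37, 23, a, w, 15, 31), (13, 37, 23, a, w, 26, 13), (13, 37, 23, a, w, 32, 4), (13, 37, 23, a, w, 33, 8), (13, 37, 23, a, w, 34, 10), (13, 37, 23, a, w, 39, 6), (17, 37, 4, w, w, 15, 31), (17, 37, 4, w, w, 26, 13), (17, 37, 4, w, w, 32, 4), (17, 37, 4, w, w, 33, 8), (17, 37, 4, w, w, 34, 10), (17, 37, 4, w, w, 39, 6), (25, 37, 12, b, w, 15, 31), (25, 37, 12, b, w, 26, 13), (25, 37, 12, b, w, 32, 4), (25, 37, 12, b, w, 33, 8), (25, 37, 12, b, w, 34, 10), (25, 37, 12, b, w, 39, 6), (35, 37, 23, m, w, 15, 31), (35, 37, 23, m, w, 26, 13), (35, 37, 23, m, w, 32, 4), (35, 37, 23, m, w, 33, 8), (35, 37, 23, m, w, 34, 10), (35, 37, 23, m, w, 39, 6), (4, 26, 12, z, x, 34, 2), (40, 26, 27, d, x, 34, 2), (6, 26, 27, z, x, 34, 2)}.
Projecting to A, G, B, E: {(w, 1, 10, 13), (w, 1, 13, 13), (w, 1, 31, 13), (w, 1, 4, 13), (w, 1, 6, 13), (w, 1, 8, 13), (w, 12, 10, 25), (w, 12, 13, 25), (w, 12, 31, 25), (w, 12, 4, 25), (w, 12, 6, 25), (w, 12, 8, 25), (w, 23, 10, 13), (w, 23, 10, 35), (w, 23, 13, 13), (w, 23, 13, 35), (w, 23, 31, 13), (w, 23, 31, 35), (w, 23, 4, 13), (w, 23, 4, 35), (w, 23, 6, 13), (w, 23, 6, 35), (w, 23, 8, 13), (w, 23, 8, 35), (w, 4, 10, 17), (w, 4, 13, 17), (w, 4, 31, 17), (w, 4, 4, 17), (w, 4, 6, 17), (w, 4, 8, 17), (x, 12, 2, 4), (x, 27, 2, 40), (x, 27, 2, 6)}
Apply σ_{B ≥ 31}; surviving tuples: {(w, 1, 31, 13), (w, 12, 31, 25), (w, 23, 31, 13), (w, 23, 31, 35), (w, 4, 31, 17)}
Projecting to G, A (1 duplicate(s) eliminated): {(1, w), (12, w), (23, w), (4, w)}

{(1, w), (12, w), (23, w), (4, w)}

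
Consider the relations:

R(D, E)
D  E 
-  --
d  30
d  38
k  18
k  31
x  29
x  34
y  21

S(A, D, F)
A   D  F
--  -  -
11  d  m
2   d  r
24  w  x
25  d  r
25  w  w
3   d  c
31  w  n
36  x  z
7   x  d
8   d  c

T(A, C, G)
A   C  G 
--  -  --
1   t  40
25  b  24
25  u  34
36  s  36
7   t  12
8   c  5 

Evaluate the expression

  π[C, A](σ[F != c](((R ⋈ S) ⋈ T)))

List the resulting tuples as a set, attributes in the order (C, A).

{(b, 25), (s, 36), (t, 7), (u, 25)}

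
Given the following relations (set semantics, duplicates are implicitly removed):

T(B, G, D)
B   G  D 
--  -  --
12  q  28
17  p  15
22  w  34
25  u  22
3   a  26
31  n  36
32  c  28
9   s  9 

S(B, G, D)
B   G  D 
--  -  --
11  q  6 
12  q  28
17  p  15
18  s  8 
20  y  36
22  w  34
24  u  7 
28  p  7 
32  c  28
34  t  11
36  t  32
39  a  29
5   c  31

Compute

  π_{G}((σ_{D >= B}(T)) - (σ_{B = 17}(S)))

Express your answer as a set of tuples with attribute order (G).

Filtering on D >= B leaves {(12, q, 28), (22, w, 34), (3, a, 26), (31, n, 36), (9, s, 9)}.
Filtering on B = 17 leaves {(17, p, 15)}.
Taking the difference: {(12, q, 28), (22, w, 34), (3, a, 26), (31, n, 36), (9, s, 9)}
π[G]: project onto (G) → {a, n, q, s, w}

{a, n, q, s, w}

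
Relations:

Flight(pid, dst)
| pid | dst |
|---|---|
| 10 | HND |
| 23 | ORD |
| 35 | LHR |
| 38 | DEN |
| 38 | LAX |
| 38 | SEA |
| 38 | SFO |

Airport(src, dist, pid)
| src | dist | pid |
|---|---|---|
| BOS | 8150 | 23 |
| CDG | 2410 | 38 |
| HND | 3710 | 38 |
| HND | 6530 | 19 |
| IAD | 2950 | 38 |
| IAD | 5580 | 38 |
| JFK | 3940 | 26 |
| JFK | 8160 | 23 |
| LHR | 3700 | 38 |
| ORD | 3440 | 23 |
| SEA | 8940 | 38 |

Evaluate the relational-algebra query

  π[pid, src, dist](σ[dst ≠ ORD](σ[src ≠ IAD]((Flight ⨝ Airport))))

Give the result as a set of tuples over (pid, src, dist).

Flight ⋈ Airport (natural join on pid): {(23, ORD, BOS, 8150), (23, ORD, JFK, 8160), (23, ORD, ORD, 3440), (38, DEN, CDG, 2410), (38, DEN, HND, 3710), (38, DEN, IAD, 2950), (38, DEN, IAD, 5580), (38, DEN, LHR, 3700), (38, DEN, SEA, 8940), (38, LAX, CDG, 2410), (38, LAX, HND, 3710), (38, LAX, IAD, 2950), (38, LAX, IAD, 5580), (38, LAX, LHR, 3700), (38, LAX, SEA, 8940), (38, SEA, CDG, 2410), (38, SEA, HND, 3710), (38, SEA, IAD, 2950), (38, SEA, IAD, 5580), (38, SEA, LHR, 3700), (38, SEA, SEA, 8940), (38, SFO, CDG, 2410), (38, SFO, HND, 3710), (38, SFO, IAD, 2950), (38, SFO, IAD, 5580), (38, SFO, LHR, 3700), (38, SFO, SEA, 8940)}
Filtering on src ≠ IAD leaves {(23, ORD, BOS, 8150), (23, ORD, JFK, 8160), (23, ORD, ORD, 3440), (38, DEN, CDG, 2410), (38, DEN, HND, 3710), (38, DEN, LHR, 3700), (38, DEN, SEA, 8940), (38, LAX, CDG, 2410), (38, LAX, HND, 3710), (38, LAX, LHR, 3700), (38, LAX, SEA, 8940), (38, SEA, CDG, 2410), (38, SEA, HND, 3710), (38, SEA, LHR, 3700), (38, SEA, SEA, 8940), (38, SFO, CDG, 2410), (38, SFO, HND, 3710), (38, SFO, LHR, 3700), (38, SFO, SEA, 8940)}.
Filtering on dst ≠ ORD leaves {(38, DEN, CDG, 2410), (38, DEN, HND, 3710), (38, DEN, LHR, 3700), (38, DEN, SEA, 8940), (38, LAX, CDG, 2410), (38, LAX, HND, 3710), (38, LAX, LHR, 3700), (38, LAX, SEA, 8940), (38, SEA, CDG, 2410), (38, SEA, HND, 3710), (38, SEA, LHR, 3700), (38, SEA, SEA, 8940), (38, SFO, CDG, 2410), (38, SFO, HND, 3710), (38, SFO, LHR, 3700), (38, SFO, SEA, 8940)}.
π_{pid, src, dist} gives {(38, CDG, 2410), (38, HND, 3710), (38, LHR, 3700), (38, SEA, 8940)} (12 duplicate(s) eliminated).

{(38, CDG, 2410), (38, HND, 3710), (38, LHR, 3700), (38, SEA, 8940)}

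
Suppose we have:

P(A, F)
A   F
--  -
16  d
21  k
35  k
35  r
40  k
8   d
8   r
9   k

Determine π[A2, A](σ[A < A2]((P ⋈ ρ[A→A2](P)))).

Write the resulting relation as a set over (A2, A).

{(16, 8), (21, 9), (35, 21), (35, 8), (35, 9), (40, 21), (40, 35), (40, 9)}

ρ[A→A2]: schema becomes (A2, F); tuples unchanged.
P ⋈ ρ[A→A2](P) (natural join on F): {(16, d, 16), (16, d, 8), (21, k, 21), (21, k, 35), (21, k, 40), (21, k, 9), (35, k, 21), (35, k, 35), (35, k, 40), (35, k, 9), (35, r, 35), (35, r, 8), (40, k, 21), (40, k, 35), (40, k, 40), (40, k, 9), (8, d, 16), (8, d, 8), (8, r, 35), (8, r, 8), (9, k, 21), (9, k, 35), (9, k, 40), (9, k, 9)}
Filtering on A < A2 leaves {(21, k, 35), (21, k, 40), (35, k, 40), (8, d, 16), (8, r, 35), (9, k, 21), (9, k, 35), (9, k, 40)}.
π[A2, A]: project onto (A2, A) → {(16, 8), (21, 9), (35, 21), (35, 8), (35, 9), (40, 21), (40, 35), (40, 9)}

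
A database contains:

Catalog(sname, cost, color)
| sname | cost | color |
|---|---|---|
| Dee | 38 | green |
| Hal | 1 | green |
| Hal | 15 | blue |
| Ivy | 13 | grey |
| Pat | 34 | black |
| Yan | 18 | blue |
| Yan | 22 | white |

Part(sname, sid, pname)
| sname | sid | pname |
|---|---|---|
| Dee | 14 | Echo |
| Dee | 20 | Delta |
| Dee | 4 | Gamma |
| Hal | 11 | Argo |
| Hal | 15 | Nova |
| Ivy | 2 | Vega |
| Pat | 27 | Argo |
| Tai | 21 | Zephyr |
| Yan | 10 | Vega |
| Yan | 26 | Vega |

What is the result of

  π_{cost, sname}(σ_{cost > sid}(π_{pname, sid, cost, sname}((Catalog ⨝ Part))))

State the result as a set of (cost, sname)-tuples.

Catalog ⋈ Part (natural join on sname): {(Dee, 38, green, 14, Echo), (Dee, 38, green, 20, Delta), (Dee, 38, green, 4, Gamma), (Hal, 1, green, 11, Argo), (Hal, 1, green, 15, Nova), (Hal, 15, blue, 11, Argo), (Hal, 15, blue, 15, Nova), (Ivy, 13, grey, 2, Vega), (Pat, 34, black, 27, Argo), (Yan, 18, blue, 10, Vega), (Yan, 18, blue, 26, Vega), (Yan, 22, white, 10, Vega), (Yan, 22, white, 26, Vega)}
Projecting to pname, sid, cost, sname: {(Argo, 11, 1, Hal), (Argo, 11, 15, Hal), (Argo, 27, 34, Pat), (Delta, 20, 38, Dee), (Echo, 14, 38, Dee), (Gamma, 4, 38, Dee), (Nova, 15, 1, Hal), (Nova, 15, 15, Hal), (Vega, 10, 18, Yan), (Vega, 10, 22, Yan), (Vega, 2, 13, Ivy), (Vega, 26, 18, Yan), (Vega, 26, 22, Yan)}
Filtering on cost > sid leaves {(Argo, 11, 15, Hal), (Argo, 27, 34, Pat), (Delta, 20, 38, Dee), (Echo, 14, 38, Dee), (Gamma, 4, 38, Dee), (Vega, 10, 18, Yan), (Vega, 10, 22, Yan), (Vega, 2, 13, Ivy)}.
Projecting to cost, sname (2 duplicate(s) eliminated): {(13, Ivy), (15, Hal), (18, Yan), (22, Yan), (34, Pat), (38, Dee)}

{(13, Ivy), (15, Hal), (18, Yan), (22, Yan), (34, Pat), (38, Dee)}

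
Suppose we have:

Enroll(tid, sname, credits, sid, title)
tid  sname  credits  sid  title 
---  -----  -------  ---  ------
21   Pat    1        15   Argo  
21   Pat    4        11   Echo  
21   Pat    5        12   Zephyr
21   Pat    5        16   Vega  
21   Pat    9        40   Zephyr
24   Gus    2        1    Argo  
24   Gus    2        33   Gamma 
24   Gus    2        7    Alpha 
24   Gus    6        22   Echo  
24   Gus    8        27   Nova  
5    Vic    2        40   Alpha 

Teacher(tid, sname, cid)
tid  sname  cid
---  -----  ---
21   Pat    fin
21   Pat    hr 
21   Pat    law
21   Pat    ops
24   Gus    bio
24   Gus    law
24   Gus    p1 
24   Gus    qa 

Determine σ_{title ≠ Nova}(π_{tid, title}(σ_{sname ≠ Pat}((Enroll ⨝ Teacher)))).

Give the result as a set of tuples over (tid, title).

{(24, Alpha), (24, Argo), (24, Echo), (24, Gamma)}

Natural join on tid, sname: {(21, Pat, 1, 15, Argo, fin), (21, Pat, 1, 15, Argo, hr), (21, Pat, 1, 15, Argo, law), (21, Pat, 1, 15, Argo, ops), (21, Pat, 4, 11, Echo, fin), (21, Pat, 4, 11, Echo, hr), (21, Pat, 4, 11, Echo, law), (21, Pat, 4, 11, Echo, ops), (21, Pat, 5, 12, Zephyr, fin), (21, Pat, 5, 12, Zephyr, hr), (21, Pat, 5, 12, Zephyr, law), (21, Pat, 5, 12, Zephyr, ops), (21, Pat, 5, 16, Vega, fin), (21, Pat, 5, 16, Vega, hr), (21, Pat, 5, 16, Vega, law), (21, Pat, 5, 16, Vega, ops), (21, Pat, 9, 40, Zephyr, fin), (21, Pat, 9, 40, Zephyr, hr), (21, Pat, 9, 40, Zephyr, law), (21, Pat, 9, 40, Zephyr, ops), (24, Gus, 2, 1, Argo, bio), (24, Gus, 2, 1, Argo, law), (24, Gus, 2, 1, Argo, p1), (24, Gus, 2, 1, Argo, qa), (24, Gus, 2, 33, Gamma, bio), (24, Gus, 2, 33, Gamma, law), (24, Gus, 2, 33, Gamma, p1), (24, Gus, 2, 33, Gamma, qa), (24, Gus, 2, 7, Alpha, bio), (24, Gus, 2, 7, Alpha, law), (24, Gus, 2, 7, Alpha, p1), (24, Gus, 2, 7, Alpha, qa), (24, Gus, 6, 22, Echo, bio), (24, Gus, 6, 22, Echo, law), (24, Gus, 6, 22, Echo, p1), (24, Gus, 6, 22, Echo, qa), (24, Gus, 8, 27, Nova, bio), (24, Gus, 8, 27, Nova, law), (24, Gus, 8, 27, Nova, p1), (24, Gus, 8, 27, Nova, qa)}
Selection sname ≠ Pat: {(24, Gus, 2, 1, Argo, bio), (24, Gus, 2, 1, Argo, law), (24, Gus, 2, 1, Argo, p1), (24, Gus, 2, 1, Argo, qa), (24, Gus, 2, 33, Gamma, bio), (24, Gus, 2, 33, Gamma, law), (24, Gus, 2, 33, Gamma, p1), (24, Gus, 2, 33, Gamma, qa), (24, Gus, 2, 7, Alpha, bio), (24, Gus, 2, 7, Alpha, law), (24, Gus, 2, 7, Alpha, p1), (24, Gus, 2, 7, Alpha, qa), (24, Gus, 6, 22, Echo, bio), (24, Gus, 6, 22, Echo, law), (24, Gus, 6, 22, Echo, p1), (24, Gus, 6, 22, Echo, qa), (24, Gus, 8, 27, Nova, bio), (24, Gus, 8, 27, Nova, law), (24, Gus, 8, 27, Nova, p1), (24, Gus, 8, 27, Nova, qa)}
Projecting to tid, title (15 duplicate(s) eliminated): {(24, Alpha), (24, Argo), (24, Echo), (24, Gamma), (24, Nova)}
Selection title ≠ Nova: {(24, Alpha), (24, Argo), (24, Echo), (24, Gamma)}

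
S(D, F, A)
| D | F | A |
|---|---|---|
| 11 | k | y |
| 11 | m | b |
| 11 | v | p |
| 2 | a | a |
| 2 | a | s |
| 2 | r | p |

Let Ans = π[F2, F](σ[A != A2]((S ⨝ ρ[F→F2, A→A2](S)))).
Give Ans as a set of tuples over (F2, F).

{(a, a), (a, r), (k, m), (k, v), (m, k), (m, v), (r, a), (v, k), (v, m)}

ρ[F→F2, A→A2]: schema becomes (D, F2, A2); tuples unchanged.
S ⋈ ρ[F→F2, A→A2](S) (natural join on D): {(11, k, y, k, y), (11, k, y, m, b), (11, k, y, v, p), (11, m, b, k, y), (11, m, b, m, b), (11, m, b, v, p), (11, v, p, k, y), (11, v, p, m, b), (11, v, p, v, p), (2, a, a, a, a), (2, a, a, a, s), (2, a, a, r, p), (2, a, s, a, a), (2, a, s, a, s), (2, a, s, r, p), (2, r, p, a, a), (2, r, p, a, s), (2, r, p, r, p)}
Filtering on A != A2 leaves {(11, k, y, m, b), (11, k, y, v, p), (11, m, b, k, y), (11, m, b, v, p), (11, v, p, k, y), (11, v, p, m, b), (2, a, a, a, s), (2, a, a, r, p), (2, a, s, a, a), (2, a, s, r, p), (2, r, p, a, a), (2, r, p, a, s)}.
Keep only column(s) F2, F (3 duplicate(s) eliminated): {(a, a), (a, r), (k, m), (k, v), (m, k), (m, v), (r, a), (v, k), (v, m)}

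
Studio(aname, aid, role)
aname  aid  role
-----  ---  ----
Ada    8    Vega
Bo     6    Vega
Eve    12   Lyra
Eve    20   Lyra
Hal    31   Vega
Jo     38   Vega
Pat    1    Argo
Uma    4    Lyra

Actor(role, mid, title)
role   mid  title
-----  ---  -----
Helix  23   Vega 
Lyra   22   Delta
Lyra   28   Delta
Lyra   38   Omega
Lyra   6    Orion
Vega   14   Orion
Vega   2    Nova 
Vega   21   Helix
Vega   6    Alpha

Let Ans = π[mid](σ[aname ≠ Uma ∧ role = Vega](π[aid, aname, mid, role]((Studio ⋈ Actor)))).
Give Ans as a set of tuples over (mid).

Joining Studio and Actor on role yields {(Ada, 8, Vega, 14, Orion), (Ada, 8, Vega, 2, Nova), (Ada, 8, Vega, 21, Helix), (Ada, 8, Vega, 6, Alpha), (Bo, 6, Vega, 14, Orion), (Bo, 6, Vega, 2, Nova), (Bo, 6, Vega, 21, Helix), (Bo, 6, Vega, 6, Alpha), (Eve, 12, Lyra, 22, Delta), (Eve, 12, Lyra, 28, Delta), (Eve, 12, Lyra, 38, Omega), (Eve, 12, Lyra, 6, Orion), (Eve, 20, Lyra, 22, Delta), (Eve, 20, Lyra, 28, Delta), (Eve, 20, Lyra, 38, Omega), (Eve, 20, Lyra, 6, Orion), (Hal, 31, Vega, 14, Orion), (Hal, 31, Vega, 2, Nova), (Hal, 31, Vega, 21, Helix), (Hal, 31, Vega, 6, Alpha), (Jo, 38, Vega, 14, Orion), (Jo, 38, Vega, 2, Nova), (Jo, 38, Vega, 21, Helix), (Jo, 38, Vega, 6, Alpha), (Uma, 4, Lyra, 22, Delta), (Uma, 4, Lyra, 28, Delta), (Uma, 4, Lyra, 38, Omega), (Uma, 4, Lyra, 6, Orion)}.
π[aid, aname, mid, role]: project onto (aid, aname, mid, role) → {(12, Eve, 22, Lyra), (12, Eve, 28, Lyra), (12, Eve, 38, Lyra), (12, Eve, 6, Lyra), (20, Eve, 22, Lyra), (20, Eve, 28, Lyra), (20, Eve, 38, Lyra), (20, Eve, 6, Lyra), (31, Hal, 14, Vega), (31, Hal, 2, Vega), (31, Hal, 21, Vega), (31, Hal, 6, Vega), (38, Jo, 14, Vega), (38, Jo, 2, Vega), (38, Jo, 21, Vega), (38, Jo, 6, Vega), (4, Uma, 22, Lyra), (4, Uma, 28, Lyra), (4, Uma, 38, Lyra), (4, Uma, 6, Lyra), (6, Bo, 14, Vega), (6, Bo, 2, Vega), (6, Bo, 21, Vega), (6, Bo, 6, Vega), (8, Ada, 14, Vega), (8, Ada, 2, Vega), (8, Ada, 21, Vega), (8, Ada, 6, Vega)}
Apply σ_{aname ≠ Uma ∧ role = Vega}; surviving tuples: {(31, Hal, 14, Vega), (31, Hal, 2, Vega), (31, Hal, 21, Vega), (31, Hal, 6, Vega), (38, Jo, 14, Vega), (38, Jo, 2, Vega), (38, Jo, 21, Vega), (38, Jo, 6, Vega), (6, Bo, 14, Vega), (6, Bo, 2, Vega), (6, Bo, 21, Vega), (6, Bo, 6, Vega), (8, Ada, 14, Vega), (8, Ada, 2, Vega), (8, Ada, 21, Vega), (8, Ada, 6, Vega)}
π[mid]: project onto (mid) (12 duplicate(s) eliminated) → {14, 2, 21, 6}

{14, 2, 21, 6}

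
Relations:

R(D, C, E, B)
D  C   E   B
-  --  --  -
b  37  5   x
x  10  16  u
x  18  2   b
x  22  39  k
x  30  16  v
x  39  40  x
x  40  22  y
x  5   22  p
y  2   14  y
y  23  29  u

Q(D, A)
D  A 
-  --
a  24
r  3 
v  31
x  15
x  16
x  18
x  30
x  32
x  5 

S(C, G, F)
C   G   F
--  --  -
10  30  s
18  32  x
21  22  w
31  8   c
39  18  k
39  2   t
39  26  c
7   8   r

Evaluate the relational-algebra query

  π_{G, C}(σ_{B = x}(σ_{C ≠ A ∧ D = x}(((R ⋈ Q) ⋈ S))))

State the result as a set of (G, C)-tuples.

Natural join on D: {(x, 10, 16, u, 15), (x, 10, 16, u, 16), (x, 10, 16, u, 18), (x, 10, 16, u, 30), (x, 10, 16, u, 32), (x, 10, 16, u, 5), (x, 18, 2, b, 15), (x, 18, 2, b, 16), (x, 18, 2, b, 18), (x, 18, 2, b, 30), (x, 18, 2, b, 32), (x, 18, 2, b, 5), (x, 22, 39, k, 15), (x, 22, 39, k, 16), (x, 22, 39, k, 18), (x, 22, 39, k, 30), (x, 22, 39, k, 32), (x, 22, 39, k, 5), (x, 30, 16, v, 15), (x, 30, 16, v, 16), (x, 30, 16, v, 18), (x, 30, 16, v, 30), (x, 30, 16, v, 32), (x, 30, 16, v, 5), (x, 39, 40, x, 15), (x, 39, 40, x, 16), (x, 39, 40, x, 18), (x, 39, 40, x, 30), (x, 39, 40, x, 32), (x, 39, 40, x, 5), (x, 40, 22, y, 15), (x, 40, 22, y, 16), (x, 40, 22, y, 18), (x, 40, 22, y, 30), (x, 40, 22, y, 32), (x, 40, 22, y, 5), (x, 5, 22, p, 15), (x, 5, 22, p, 16), (x, 5, 22, p, 18), (x, 5, 22, p, 30), (x, 5, 22, p, 32), (x, 5, 22, p, 5)}
Natural join on C: {(x, 10, 16, u, 15, 30, s), (x, 10, 16, u, 16, 30, s), (x, 10, 16, u, 18, 30, s), (x, 10, 16, u, 30, 30, s), (x, 10, 16, u, 32, 30, s), (x, 10, 16, u, 5, 30, s), (x, 18, 2, b, 15, 32, x), (x, 18, 2, b, 16, 32, x), (x, 18, 2, b, 18, 32, x), (x, 18, 2, b, 30, 32, x), (x, 18, 2, b, 32, 32, x), (x, 18, 2, b, 5, 32, x), (x, 39, 40, x, 15, 18, k), (x, 39, 40, x, 15, 2, t), (x, 39, 40, x, 15, 26, c), (x, 39, 40, x, 16, 18, k), (x, 39, 40, x, 16, 2, t), (x, 39, 40, x, 16, 26, c), (x, 39, 40, x, 18, 18, k), (x, 39, 40, x, 18, 2, t), (x, 39, 40, x, 18, 26, c), (x, 39, 40, x, 30, 18, k), (x, 39, 40, x, 30, 2, t), (x, 39, 40, x, 30, 26, c), (x, 39, 40, x, 32, 18, k), (x, 39, 40, x, 32, 2, t), (x, 39, 40, x, 32, 26, c), (x, 39, 40, x, 5, 18, k), (x, 39, 40, x, 5, 2, t), (x, 39, 40, x, 5, 26, c)}
Apply σ_{C ≠ A ∧ D = x}; surviving tuples: {(x, 10, 16, u, 15, 30, s), (x, 10, 16, u, 16, 30, s), (x, 10, 16, u, 18, 30, s), (x, 10, 16, u, 30, 30, s), (x, 10, 16, u, 32, 30, s), (x, 10, 16, u, 5, 30, s), (x, 18, 2, b, 15, 32, x), (x, 18, 2, b, 16, 32, x), (x, 18, 2, b, 30, 32, x), (x, 18, 2, b, 32, 32, x), (x, 18, 2, b, 5, 32, x), (x, 39, 40, x, 15, 18, k), (x, 39, 40, x, 15, 2, t), (x, 39, 40, x, 15, 26, c), (x, 39, 40, x, 16, 18, k), (x, 39, 40, x, 16, 2, t), (x, 39, 40, x, 16, 26, c), (x, 39, 40, x, 18, 18, k), (x, 39, 40, x, 18, 2, t), (x, 39, 40, x, 18, 26, c), (x, 39, 40, x, 30, 18, k), (x, 39, 40, x, 30, 2, t), (x, 39, 40, x, 30, 26, c), (x, 39, 40, x, 32, 18, k), (x, 39, 40, x, 32, 2, t), (x, 39, 40, x, 32, 26, c), (x, 39, 40, x, 5, 18, k), (x, 39, 40, x, 5, 2, t), (x, 39, 40, x, 5, 26, c)}
Apply σ_{B = x}; surviving tuples: {(x, 39, 40, x, 15, 18, k), (x, 39, 40, x, 15, 2, t), (x, 39, 40, x, 15, 26, c), (x, 39, 40, x, 16, 18, k), (x, 39, 40, x, 16, 2, t), (x, 39, 40, x, 16, 26, c), (x, 39, 40, x, 18, 18, k), (x, 39, 40, x, 18, 2, t), (x, 39, 40, x, 18, 26, c), (x, 39, 40, x, 30, 18, k), (x, 39, 40, x, 30, 2, t), (x, 39, 40, x, 30, 26, c), (x, 39, 40, x, 32, 18, k), (x, 39, 40, x, 32, 2, t), (x, 39, 40, x, 32, 26, c), (x, 39, 40, x, 5, 18, k), (x, 39, 40, x, 5, 2, t), (x, 39, 40, x, 5, 26, c)}
Projecting to G, C (15 duplicate(s) eliminated): {(18, 39), (2, 39), (26, 39)}

{(18, 39), (2, 39), (26, 39)}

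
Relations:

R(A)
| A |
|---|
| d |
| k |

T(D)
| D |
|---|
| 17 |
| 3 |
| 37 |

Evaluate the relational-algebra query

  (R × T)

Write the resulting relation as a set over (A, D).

{(d, 17), (d, 3), (d, 37), (k, 17), (k, 3), (k, 37)}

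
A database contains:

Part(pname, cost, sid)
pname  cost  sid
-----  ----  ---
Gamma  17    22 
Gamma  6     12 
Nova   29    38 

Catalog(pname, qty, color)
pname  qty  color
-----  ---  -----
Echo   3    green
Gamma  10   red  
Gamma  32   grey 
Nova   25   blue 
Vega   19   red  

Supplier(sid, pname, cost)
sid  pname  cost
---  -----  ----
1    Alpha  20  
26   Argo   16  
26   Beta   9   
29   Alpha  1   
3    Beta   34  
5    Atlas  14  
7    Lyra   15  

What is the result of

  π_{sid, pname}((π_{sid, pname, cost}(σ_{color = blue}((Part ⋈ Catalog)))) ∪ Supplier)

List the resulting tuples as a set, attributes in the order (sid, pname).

Natural join on pname: {(Gamma, 17, 22, 10, red), (Gamma, 17, 22, 32, grey), (Gamma, 6, 12, 10, red), (Gamma, 6, 12, 32, grey), (Nova, 29, 38, 25, blue)}
Selection color = blue: {(Nova, 29, 38, 25, blue)}
Projecting to sid, pname, cost: {(38, Nova, 29)}
Taking the union: {(1, Alpha, 20), (26, Argo, 16), (26, Beta, 9), (29, Alpha, 1), (3, Beta, 34), (38, Nova, 29), (5, Atlas, 14), (7, Lyra, 15)}
Projecting to sid, pname: {(1, Alpha), (26, Argo), (26, Beta), (29, Alpha), (3, Beta), (38, Nova), (5, Atlas), (7, Lyra)}

{(1, Alpha), (26, Argo), (26, Beta), (29, Alpha), (3, Beta), (38, Nova), (5, Atlas), (7, Lyra)}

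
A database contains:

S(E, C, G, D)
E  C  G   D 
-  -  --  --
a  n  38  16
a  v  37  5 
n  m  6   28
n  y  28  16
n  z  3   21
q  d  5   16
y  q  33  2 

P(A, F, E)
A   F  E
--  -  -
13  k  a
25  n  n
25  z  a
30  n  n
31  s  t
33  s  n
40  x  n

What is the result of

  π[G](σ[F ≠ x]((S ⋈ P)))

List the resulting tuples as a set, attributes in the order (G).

{28, 3, 37, 38, 6}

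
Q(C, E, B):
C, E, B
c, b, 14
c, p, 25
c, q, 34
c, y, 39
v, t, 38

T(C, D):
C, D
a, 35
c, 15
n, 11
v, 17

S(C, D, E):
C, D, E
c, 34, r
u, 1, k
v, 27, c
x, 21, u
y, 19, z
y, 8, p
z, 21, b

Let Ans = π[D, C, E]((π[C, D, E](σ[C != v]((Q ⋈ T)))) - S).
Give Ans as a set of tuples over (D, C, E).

Natural join on C: {(c, b, 14, 15), (c, p, 25, 15), (c, q, 34, 15), (c, y, 39, 15), (v, t, 38, 17)}
Selection C != v: {(c, b, 14, 15), (c, p, 25, 15), (c, q, 34, 15), (c, y, 39, 15)}
π_{C, D, E} gives {(c, 15, b), (c, 15, p), (c, 15, q), (c, 15, y)}.
Difference: {(c, 15, b), (c, 15, p), (c, 15, q), (c, 15, y)} with {(c, 34, r), (u, 1, k), (v, 27, c), (x, 21, u), (y, 19, z), (y, 8, p), (z, 21, b)} → {(c, 15, b), (c, 15, p), (c, 15, q), (c, 15, y)}
π_{D, C, E} gives {(15, c, b), (15, c, p), (15, c, q), (15, c, y)}.

{(15, c, b), (15, c, p), (15, c, q), (15, c, y)}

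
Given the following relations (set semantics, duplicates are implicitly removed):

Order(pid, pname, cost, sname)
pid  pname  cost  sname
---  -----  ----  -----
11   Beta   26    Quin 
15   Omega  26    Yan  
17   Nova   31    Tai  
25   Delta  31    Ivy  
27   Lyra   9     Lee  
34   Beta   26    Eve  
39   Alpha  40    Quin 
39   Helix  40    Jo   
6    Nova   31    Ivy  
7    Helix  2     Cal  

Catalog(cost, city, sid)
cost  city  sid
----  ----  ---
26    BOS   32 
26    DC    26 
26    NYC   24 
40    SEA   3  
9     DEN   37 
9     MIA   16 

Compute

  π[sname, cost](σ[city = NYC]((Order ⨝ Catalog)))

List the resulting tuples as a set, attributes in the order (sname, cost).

Natural join on cost: {(11, Beta, 26, Quin, BOS, 32), (11, Beta, 26, Quin, DC, 26), (11, Beta, 26, Quin, NYC, 24), (15, Omega, 26, Yan, BOS, 32), (15, Omega, 26, Yan, DC, 26), (15, Omega, 26, Yan, NYC, 24), (27, Lyra, 9, Lee, DEN, 37), (27, Lyra, 9, Lee, MIA, 16), (34, Beta, 26, Eve, BOS, 32), (34, Beta, 26, Eve, DC, 26), (34, Beta, 26, Eve, NYC, 24), (39, Alpha, 40, Quin, SEA, 3), (39, Helix, 40, Jo, SEA, 3)}
σ[city = NYC]: keep tuples satisfying city = NYC → {(11, Beta, 26, Quin, NYC, 24), (15, Omega, 26, Yan, NYC, 24), (34, Beta, 26, Eve, NYC, 24)}
Projecting to sname, cost: {(Eve, 26), (Quin, 26), (Yan, 26)}

{(Eve, 26), (Quin, 26), (Yan, 26)}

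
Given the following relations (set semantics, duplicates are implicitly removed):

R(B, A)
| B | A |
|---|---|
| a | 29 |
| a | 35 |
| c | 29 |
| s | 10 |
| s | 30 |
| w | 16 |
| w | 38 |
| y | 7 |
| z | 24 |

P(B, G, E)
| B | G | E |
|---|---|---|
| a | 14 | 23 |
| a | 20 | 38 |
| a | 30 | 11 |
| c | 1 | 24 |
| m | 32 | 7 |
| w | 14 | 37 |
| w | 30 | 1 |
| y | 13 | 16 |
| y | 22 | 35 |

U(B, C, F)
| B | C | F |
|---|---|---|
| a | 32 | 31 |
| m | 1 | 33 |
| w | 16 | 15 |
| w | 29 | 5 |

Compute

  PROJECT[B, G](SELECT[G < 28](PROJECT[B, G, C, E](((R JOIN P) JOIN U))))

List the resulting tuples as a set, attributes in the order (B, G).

{(a, 14), (a, 20), (w, 14)}

R ⋈ P (natural join on B): {(a, 29, 14, 23), (a, 29, 20, 38), (a, 29, 30, 11), (a, 35, 14, 23), (a, 35, 20, 38), (a, 35, 30, 11), (c, 29, 1, 24), (w, 16, 14, 37), (w, 16, 30, 1), (w, 38, 14, 37), (w, 38, 30, 1), (y, 7, 13, 16), (y, 7, 22, 35)}
(R JOIN P) ⋈ U (natural join on B): {(a, 29, 14, 23, 32, 31), (a, 29, 20, 38, 32, 31), (a, 29, 30, 11, 32, 31), (a, 35, 14, 23, 32, 31), (a, 35, 20, 38, 32, 31), (a, 35, 30, 11, 32, 31), (w, 16, 14, 37, 16, 15), (w, 16, 14, 37, 29, 5), (w, 16, 30, 1, 16, 15), (w, 16, 30, 1, 29, 5), (w, 38, 14, 37, 16, 15), (w, 38, 14, 37, 29, 5), (w, 38, 30, 1, 16, 15), (w, 38, 30, 1, 29, 5)}
π[B, G, C, E]: project onto (B, G, C, E) (7 duplicate(s) eliminated) → {(a, 14, 32, 23), (a, 20, 32, 38), (a, 30, 32, 11), (w, 14, 16, 37), (w, 14, 29, 37), (w, 30, 16, 1), (w, 30, 29, 1)}
Filtering on G < 28 leaves {(a, 14, 32, 23), (a, 20, 32, 38), (w, 14, 16, 37), (w, 14, 29, 37)}.
π[B, G]: project onto (B, G) (1 duplicate(s) eliminated) → {(a, 14), (a, 20), (w, 14)}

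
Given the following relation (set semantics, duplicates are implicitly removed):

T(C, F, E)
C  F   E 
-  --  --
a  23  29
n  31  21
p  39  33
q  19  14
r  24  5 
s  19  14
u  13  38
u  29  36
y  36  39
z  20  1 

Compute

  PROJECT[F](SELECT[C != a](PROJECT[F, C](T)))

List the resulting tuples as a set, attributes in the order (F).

{13, 19, 20, 24, 29, 31, 36, 39}

π[F, C]: project onto (F, C) → {(13, u), (19, q), (19, s), (20, z), (23, a), (24, r), (29, u), (31, n), (36, y), (39, p)}
Filtering on C != a leaves {(13, u), (19, q), (19, s), (20, z), (24, r), (29, u), (31, n), (36, y), (39, p)}.
π[F]: project onto (F) (1 duplicate(s) eliminated) → {13, 19, 20, 24, 29, 31, 36, 39}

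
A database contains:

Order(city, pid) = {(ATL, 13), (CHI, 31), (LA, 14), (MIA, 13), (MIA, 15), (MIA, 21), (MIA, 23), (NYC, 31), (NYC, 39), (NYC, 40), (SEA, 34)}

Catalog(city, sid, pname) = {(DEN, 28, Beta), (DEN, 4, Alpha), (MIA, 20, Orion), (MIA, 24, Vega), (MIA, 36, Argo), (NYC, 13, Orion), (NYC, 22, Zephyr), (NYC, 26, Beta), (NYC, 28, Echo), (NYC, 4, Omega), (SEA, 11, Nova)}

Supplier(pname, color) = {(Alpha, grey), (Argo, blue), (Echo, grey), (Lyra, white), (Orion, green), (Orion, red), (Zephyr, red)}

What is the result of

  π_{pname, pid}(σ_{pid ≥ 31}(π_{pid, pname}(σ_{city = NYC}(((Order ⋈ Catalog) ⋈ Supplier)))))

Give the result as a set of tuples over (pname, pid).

{(Echo, 31), (Echo, 39), (Echo, 40), (Orion, 31), (Orion, 39), (Orion, 40), (Zephyr, 31), (Zephyr, 39), (Zephyr, 40)}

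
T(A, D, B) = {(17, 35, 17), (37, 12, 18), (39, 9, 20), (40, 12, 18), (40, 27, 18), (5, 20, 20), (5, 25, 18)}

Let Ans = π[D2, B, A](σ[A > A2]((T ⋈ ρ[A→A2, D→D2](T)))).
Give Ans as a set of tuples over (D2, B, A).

{(12, 18, 40), (20, 20, 39), (25, 18, 37), (25, 18, 40)}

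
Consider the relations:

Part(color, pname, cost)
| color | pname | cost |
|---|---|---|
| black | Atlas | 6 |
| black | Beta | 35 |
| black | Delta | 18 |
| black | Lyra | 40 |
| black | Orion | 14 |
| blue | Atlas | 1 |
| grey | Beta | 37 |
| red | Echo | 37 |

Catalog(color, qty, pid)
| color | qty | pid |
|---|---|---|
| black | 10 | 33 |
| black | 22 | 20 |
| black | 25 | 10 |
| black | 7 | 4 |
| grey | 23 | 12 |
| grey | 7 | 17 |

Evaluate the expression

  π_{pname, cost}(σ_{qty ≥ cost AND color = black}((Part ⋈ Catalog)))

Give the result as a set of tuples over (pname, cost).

Part ⋈ Catalog (natural join on color): {(black, Atlas, 6, 10, 33), (black, Atlas, 6, 22, 20), (black, Atlas, 6, 25, 10), (black, Atlas, 6, 7, 4), (black, Beta, 35, 10, 33), (black, Beta, 35, 22, 20), (black, Beta, 35, 25, 10), (black, Beta, 35, 7, 4), (black, Delta, 18, 10, 33), (black, Delta, 18, 22, 20), (black, Delta, 18, 25, 10), (black, Delta, 18, 7, 4), (black, Lyra, 40, 10, 33), (black, Lyra, 40, 22, 20), (black, Lyra, 40, 25, 10), (black, Lyra, 40, 7, 4), (black, Orion, 14, 10, 33), (black, Orion, 14, 22, 20), (black, Orion, 14, 25, 10), (black, Orion, 14, 7, 4), (grey, Beta, 37, 23, 12), (grey, Beta, 37, 7, 17)}
Filtering on qty ≥ cost AND color = black leaves {(black, Atlas, 6, 10, 33), (black, Atlas, 6, 22, 20), (black, Atlas, 6, 25, 10), (black, Atlas, 6, 7, 4), (black, Delta, 18, 22, 20), (black, Delta, 18, 25, 10), (black, Orion, 14, 22, 20), (black, Orion, 14, 25, 10)}.
π[pname, cost]: project onto (pname, cost) (5 duplicate(s) eliminated) → {(Atlas, 6), (Delta, 18), (Orion, 14)}

{(Atlas, 6), (Delta, 18), (Orion, 14)}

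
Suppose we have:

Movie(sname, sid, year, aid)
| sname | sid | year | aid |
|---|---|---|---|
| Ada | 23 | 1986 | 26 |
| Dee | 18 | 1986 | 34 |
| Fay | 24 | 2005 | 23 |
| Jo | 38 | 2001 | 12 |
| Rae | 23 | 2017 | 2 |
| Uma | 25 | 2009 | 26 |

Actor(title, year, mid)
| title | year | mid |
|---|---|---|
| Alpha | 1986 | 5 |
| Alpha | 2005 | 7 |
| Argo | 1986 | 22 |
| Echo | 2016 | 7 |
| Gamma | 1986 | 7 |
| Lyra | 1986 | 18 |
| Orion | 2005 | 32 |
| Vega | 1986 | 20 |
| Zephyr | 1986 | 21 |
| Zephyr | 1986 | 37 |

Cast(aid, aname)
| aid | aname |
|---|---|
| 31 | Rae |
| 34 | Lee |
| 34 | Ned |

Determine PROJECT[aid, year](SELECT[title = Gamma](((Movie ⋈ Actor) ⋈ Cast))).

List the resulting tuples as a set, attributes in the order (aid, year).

Movie ⋈ Actor (natural join on year): {(Ada, 23, 1986, 26, Alpha, 5), (Ada, 23, 1986, 26, Argo, 22), (Ada, 23, 1986, 26, Gamma, 7), (Ada, 23, 1986, 26, Lyra, 18), (Ada, 23, 1986, 26, Vega, 20), (Ada, 23, 1986, 26, Zephyr, 21), (Ada, 23, 1986, 26, Zephyr, 37), (Dee, 18, 1986, 34, Alpha, 5), (Dee, 18, 1986, 34, Argo, 22), (Dee, 18, 1986, 34, Gamma, 7), (Dee, 18, 1986, 34, Lyra, 18), (Dee, 18, 1986, 34, Vega, 20), (Dee, 18, 1986, 34, Zephyr, 21), (Dee, 18, 1986, 34, Zephyr, 37), (Fay, 24, 2005, 23, Alpha, 7), (Fay, 24, 2005, 23, Orion, 32)}
(Movie ⋈ Actor) ⋈ Cast (natural join on aid): {(Dee, 18, 1986, 34, Alpha, 5, Lee), (Dee, 18, 1986, 34, Alpha, 5, Ned), (Dee, 18, 1986, 34, Argo, 22, Lee), (Dee, 18, 1986, 34, Argo, 22, Ned), (Dee, 18, 1986, 34, Gamma, 7, Lee), (Dee, 18, 1986, 34, Gamma, 7, Ned), (Dee, 18, 1986, 34, Lyra, 18, Lee), (Dee, 18, 1986, 34, Lyra, 18, Ned), (Dee, 18, 1986, 34, Vega, 20, Lee), (Dee, 18, 1986, 34, Vega, 20, Ned), (Dee, 18, 1986, 34, Zephyr, 21, Lee), (Dee, 18, 1986, 34, Zephyr, 21, Ned), (Dee, 18, 1986, 34, Zephyr, 37, Lee), (Dee, 18, 1986, 34, Zephyr, 37, Ned)}
σ[title = Gamma]: keep tuples satisfying title = Gamma → {(Dee, 18, 1986, 34, Gamma, 7, Lee), (Dee, 18, 1986, 34, Gamma, 7, Ned)}
π_{aid, year} gives {(34, 1986)} (1 duplicate(s) eliminated).

{(34, 1986)}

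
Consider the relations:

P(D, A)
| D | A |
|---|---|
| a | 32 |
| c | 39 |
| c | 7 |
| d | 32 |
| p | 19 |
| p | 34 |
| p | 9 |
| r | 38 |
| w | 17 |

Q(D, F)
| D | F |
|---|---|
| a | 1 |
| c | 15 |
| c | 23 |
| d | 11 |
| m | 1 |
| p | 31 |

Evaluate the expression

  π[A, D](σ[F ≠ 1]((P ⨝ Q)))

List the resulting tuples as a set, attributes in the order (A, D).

{(19, p), (32, d), (34, p), (39, c), (7, c), (9, p)}

Natural join on D: {(a, 32, 1), (c, 39, 15), (c, 39, 23), (c, 7, 15), (c, 7, 23), (d, 32, 11), (p, 19, 31), (p, 34, 31), (p, 9, 31)}
Apply σ_{F ≠ 1}; surviving tuples: {(c, 39, 15), (c, 39, 23), (c, 7, 15), (c, 7, 23), (d, 32, 11), (p, 19, 31), (p, 34, 31), (p, 9, 31)}
Keep only column(s) A, D (2 duplicate(s) eliminated): {(19, p), (32, d), (34, p), (39, c), (7, c), (9, p)}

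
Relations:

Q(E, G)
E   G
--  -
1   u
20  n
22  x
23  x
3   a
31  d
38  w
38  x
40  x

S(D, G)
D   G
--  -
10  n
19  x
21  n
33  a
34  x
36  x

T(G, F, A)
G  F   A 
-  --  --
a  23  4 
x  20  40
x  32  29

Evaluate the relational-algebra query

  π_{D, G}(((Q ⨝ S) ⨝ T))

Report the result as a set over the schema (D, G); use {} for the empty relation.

{(19, x), (33, a), (34, x), (36, x)}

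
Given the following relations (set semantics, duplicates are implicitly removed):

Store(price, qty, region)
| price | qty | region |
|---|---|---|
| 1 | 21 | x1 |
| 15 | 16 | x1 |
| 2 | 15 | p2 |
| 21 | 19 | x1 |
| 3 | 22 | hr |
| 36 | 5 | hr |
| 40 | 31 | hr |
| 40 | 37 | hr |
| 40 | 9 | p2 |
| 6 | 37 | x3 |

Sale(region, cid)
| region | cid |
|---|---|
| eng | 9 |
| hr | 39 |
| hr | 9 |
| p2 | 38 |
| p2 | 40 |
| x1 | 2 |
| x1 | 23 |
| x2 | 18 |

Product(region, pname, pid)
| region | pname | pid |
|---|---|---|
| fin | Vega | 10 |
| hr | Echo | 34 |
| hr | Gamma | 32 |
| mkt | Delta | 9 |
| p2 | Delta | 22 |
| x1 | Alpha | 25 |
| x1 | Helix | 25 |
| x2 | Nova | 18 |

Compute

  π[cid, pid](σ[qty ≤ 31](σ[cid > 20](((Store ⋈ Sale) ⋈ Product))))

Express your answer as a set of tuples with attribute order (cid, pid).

{(23, 25), (38, 22), (39, 32), (39, 34), (40, 22)}

Store ⋈ Sale (natural join on region): {(1, 21, x1, 2), (1, 21, x1, 23), (15, 16, x1, 2), (15, 16, x1, 23), (2, 15, p2, 38), (2, 15, p2, 40), (21, 19, x1, 2), (21, 19, x1, 23), (3, 22, hr, 39), (3, 22, hr, 9), (36, 5, hr, 39), (36, 5, hr, 9), (40, 31, hr, 39), (40, 31, hr, 9), (40, 37, hr, 39), (40, 37, hr, 9), (40, 9, p2, 38), (40, 9, p2, 40)}
(Store ⋈ Sale) ⋈ Product (natural join on region): {(1, 21, x1, 2, Alpha, 25), (1, 21, x1, 2, Helix, 25), (1, 21, x1, 23, Alpha, 25), (1, 21, x1, 23, Helix, 25), (15, 16, x1, 2, Alpha, 25), (15, 16, x1, 2, Helix, 25), (15, 16, x1, 23, Alpha, 25), (15, 16, x1, 23, Helix, 25), (2, 15, p2, 38, Delta, 22), (2, 15, p2, 40, Delta, 22), (21, 19, x1, 2, Alpha, 25), (21, 19, x1, 2, Helix, 25), (21, 19, x1, 23, Alpha, 25), (21, 19, x1, 23, Helix, 25), (3, 22, hr, 39, Echo, 34), (3, 22, hr, 39, Gamma, 32), (3, 22, hr, 9, Echo, 34), (3, 22, hr, 9, Gamma, 32), (36, 5, hr, 39, Echo, 34), (36, 5, hr, 39, Gamma, 32), (36, 5, hr, 9, Echo, 34), (36, 5, hr, 9, Gamma, 32), (40, 31, hr, 39, Echo, 34), (40, 31, hr, 39, Gamma, 32), (40, 31, hr, 9, Echo, 34), (40, 31, hr, 9, Gamma, 32), (40, 37, hr, 39, Echo, 34), (40, 37, hr, 39, Gamma, 32), (40, 37, hr, 9, Echo, 34), (40, 37, hr, 9, Gamma, 32), (40, 9, p2, 38, Delta, 22), (40, 9, p2, 40, Delta, 22)}
Selection cid > 20: {(1, 21, x1, 23, Alpha, 25), (1, 21, x1, 23, Helix, 25), (15, 16, x1, 23, Alpha, 25), (15, 16, x1, 23, Helix, 25), (2, 15, p2, 38, Delta, 22), (2, 15, p2, 40, Delta, 22), (21, 19, x1, 23, Alpha, 25), (21, 19, x1, 23, Helix, 25), (3, 22, hr, 39, Echo, 34), (3, 22, hr, 39, Gamma, 32), (36, 5, hr, 39, Echo, 34), (36, 5, hr, 39, Gamma, 32), (40, 31, hr, 39, Echo, 34), (40, 31, hr, 39, Gamma, 32), (40, 37, hr, 39, Echo, 34), (40, 37, hr, 39, Gamma, 32), (40, 9, p2, 38, Delta, 22), (40, 9, p2, 40, Delta, 22)}
Selection qty ≤ 31: {(1, 21, x1, 23, Alpha, 25), (1, 21, x1, 23, Helix, 25), (15, 16, x1, 23, Alpha, 25), (15, 16, x1, 23, Helix, 25), (2, 15, p2, 38, Delta, 22), (2, 15, p2, 40, Delta, 22), (21, 19, x1, 23, Alpha, 25), (21, 19, x1, 23, Helix, 25), (3, 22, hr, 39, Echo, 34), (3, 22, hr, 39, Gamma, 32), (36, 5, hr, 39, Echo, 34), (36, 5, hr, 39, Gamma, 32), (40, 31, hr, 39, Echo, 34), (40, 31, hr, 39, Gamma, 32), (40, 9, p2, 38, Delta, 22), (40, 9, p2, 40, Delta, 22)}
π[cid, pid]: project onto (cid, pid) (11 duplicate(s) eliminated) → {(23, 25), (38, 22), (39, 32), (39, 34), (40, 22)}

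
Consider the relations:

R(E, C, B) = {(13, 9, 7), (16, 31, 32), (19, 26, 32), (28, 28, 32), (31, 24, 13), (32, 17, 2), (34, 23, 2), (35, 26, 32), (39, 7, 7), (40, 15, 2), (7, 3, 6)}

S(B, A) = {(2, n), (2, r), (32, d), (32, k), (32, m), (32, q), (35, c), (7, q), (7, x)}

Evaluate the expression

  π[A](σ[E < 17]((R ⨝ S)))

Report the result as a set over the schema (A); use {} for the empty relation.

{d, k, m, q, x}

R ⋈ S (natural join on B): {(13, 9, 7, q), (13, 9, 7, x), (16, 31, 32, d), (16, 31, 32, k), (16, 31, 32, m), (16, 31, 32, q), (19, 26, 32, d), (19, 26, 32, k), (19, 26, 32, m), (19, 26, 32, q), (28, 28, 32, d), (28, 28, 32, k), (28, 28, 32, m), (28, 28, 32, q), (32, 17, 2, n), (32, 17, 2, r), (34, 23, 2, n), (34, 23, 2, r), (35, 26, 32, d), (35, 26, 32, k), (35, 26, 32, m), (35, 26, 32, q), (39, 7, 7, q), (39, 7, 7, x), (40, 15, 2, n), (40, 15, 2, r)}
σ[E < 17]: keep tuples satisfying E < 17 → {(13, 9, 7, q), (13, 9, 7, x), (16, 31, 32, d), (16, 31, 32, k), (16, 31, 32, m), (16, 31, 32, q)}
Keep only column(s) A (1 duplicate(s) eliminated): {d, k, m, q, x}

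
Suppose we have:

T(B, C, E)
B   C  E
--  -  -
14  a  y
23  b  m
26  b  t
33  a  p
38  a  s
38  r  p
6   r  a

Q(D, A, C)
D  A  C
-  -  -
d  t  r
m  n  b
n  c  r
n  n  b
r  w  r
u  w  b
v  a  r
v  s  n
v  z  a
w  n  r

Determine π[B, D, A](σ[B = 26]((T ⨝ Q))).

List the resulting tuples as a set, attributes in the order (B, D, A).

Natural join on C: {(14, a, y, v, z), (23, b, m, m, n), (23, b, m, n, n), (23, b, m, u, w), (26, b, t, m, n), (26, b, t, n, n), (26, b, t, u, w), (33, a, p, v, z), (38, a, s, v, z), (38, r, p, d, t), (38, r, p, n, c), (38, r, p, r, w), (38, r, p, v, a), (38, r, p, w, n), (6, r, a, d, t), (6, r, a, n, c), (6, r, a, r, w), (6, r, a, v, a), (6, r, a, w, n)}
Selection B = 26: {(26, b, t, m, n), (26, b, t, n, n), (26, b, t, u, w)}
π_{B, D, A} gives {(26, m, n), (26, n, n), (26, u, w)}.

{(26, m, n), (26, n, n), (26, u, w)}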